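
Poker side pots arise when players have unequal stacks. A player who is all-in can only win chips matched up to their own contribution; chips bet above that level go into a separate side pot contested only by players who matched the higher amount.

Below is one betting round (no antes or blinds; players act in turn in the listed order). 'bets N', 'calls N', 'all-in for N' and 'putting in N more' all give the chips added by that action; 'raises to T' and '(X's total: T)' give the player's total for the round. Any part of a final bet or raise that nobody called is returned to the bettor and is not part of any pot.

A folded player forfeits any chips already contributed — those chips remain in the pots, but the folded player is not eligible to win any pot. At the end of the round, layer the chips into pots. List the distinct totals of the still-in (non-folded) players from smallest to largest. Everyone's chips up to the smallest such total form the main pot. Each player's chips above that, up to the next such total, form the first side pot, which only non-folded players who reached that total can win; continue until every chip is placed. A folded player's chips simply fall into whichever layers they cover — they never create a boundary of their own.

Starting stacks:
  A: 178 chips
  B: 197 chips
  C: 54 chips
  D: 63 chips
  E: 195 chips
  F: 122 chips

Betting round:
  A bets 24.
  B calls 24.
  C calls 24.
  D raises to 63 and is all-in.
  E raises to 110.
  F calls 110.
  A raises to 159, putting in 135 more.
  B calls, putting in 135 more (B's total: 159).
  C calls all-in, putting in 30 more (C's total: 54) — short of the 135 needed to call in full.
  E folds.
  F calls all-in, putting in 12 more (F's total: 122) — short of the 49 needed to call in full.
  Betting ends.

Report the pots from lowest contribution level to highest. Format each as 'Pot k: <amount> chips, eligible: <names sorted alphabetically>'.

Contributions: A=159, B=159, C=54, D=63, E=110, F=122
Folded: E
Pot levels (distinct totals of non-folded players): 54, 63, 122, 159
Layer 1-54: 54 each from A, B, C, D, E, F = 54*6 = 324 chips; eligible A, B, C, D, F
Layer 55-63: 9 each from A, B, D, E, F = 9*5 = 45 chips; eligible A, B, D, F
Layer 64-122: A 59 + B 59 + E 47 + F 59 = 224 chips; eligible A, B, F
Layer 123-159: 37 each from A, B = 37*2 = 74 chips; eligible A, B

Pot 1: 324 chips, eligible: A, B, C, D, F
Pot 2: 45 chips, eligible: A, B, D, F
Pot 3: 224 chips, eligible: A, B, F
Pot 4: 74 chips, eligible: A, B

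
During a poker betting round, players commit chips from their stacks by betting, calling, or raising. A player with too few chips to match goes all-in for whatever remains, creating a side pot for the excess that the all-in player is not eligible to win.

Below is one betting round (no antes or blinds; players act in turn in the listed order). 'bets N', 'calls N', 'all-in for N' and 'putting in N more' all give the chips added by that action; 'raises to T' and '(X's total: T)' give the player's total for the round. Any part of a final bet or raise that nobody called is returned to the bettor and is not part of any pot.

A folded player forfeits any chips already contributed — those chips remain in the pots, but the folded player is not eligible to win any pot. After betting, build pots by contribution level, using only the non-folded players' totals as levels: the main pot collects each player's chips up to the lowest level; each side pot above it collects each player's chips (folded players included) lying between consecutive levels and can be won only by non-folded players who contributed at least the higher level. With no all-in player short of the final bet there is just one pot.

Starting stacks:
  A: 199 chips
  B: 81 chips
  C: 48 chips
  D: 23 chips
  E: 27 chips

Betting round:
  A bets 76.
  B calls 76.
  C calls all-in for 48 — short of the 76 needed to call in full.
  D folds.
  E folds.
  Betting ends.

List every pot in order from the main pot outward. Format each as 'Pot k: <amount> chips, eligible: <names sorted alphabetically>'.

Pot 1: 144 chips, eligible: A, B, C
Pot 2: 56 chips, eligible: A, B

Derivation:
Contributions: A=76, B=76, C=48
Folded: D, E
Pot levels (distinct totals of non-folded players): 48, 76
Layer 1-48: 48 each from A, B, C = 48*3 = 144 chips; eligible A, B, C
Layer 49-76: 28 each from A, B = 28*2 = 56 chips; eligible A, B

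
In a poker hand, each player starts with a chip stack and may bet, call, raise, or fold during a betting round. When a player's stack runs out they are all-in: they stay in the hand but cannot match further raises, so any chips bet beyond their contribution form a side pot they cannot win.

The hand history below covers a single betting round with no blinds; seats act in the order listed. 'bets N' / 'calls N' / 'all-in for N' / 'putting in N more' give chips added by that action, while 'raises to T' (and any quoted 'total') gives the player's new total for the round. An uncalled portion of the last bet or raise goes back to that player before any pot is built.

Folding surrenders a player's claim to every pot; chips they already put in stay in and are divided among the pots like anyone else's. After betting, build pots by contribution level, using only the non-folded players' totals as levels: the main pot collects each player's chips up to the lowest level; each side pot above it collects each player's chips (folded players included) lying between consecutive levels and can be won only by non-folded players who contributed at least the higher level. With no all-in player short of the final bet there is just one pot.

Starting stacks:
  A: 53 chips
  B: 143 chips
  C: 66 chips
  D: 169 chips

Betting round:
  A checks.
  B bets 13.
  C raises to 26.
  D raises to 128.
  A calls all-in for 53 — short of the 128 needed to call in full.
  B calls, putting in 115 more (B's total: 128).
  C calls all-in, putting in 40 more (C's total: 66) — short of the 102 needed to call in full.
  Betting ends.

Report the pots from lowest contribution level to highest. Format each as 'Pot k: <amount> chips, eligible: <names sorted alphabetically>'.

Contributions: A=53, B=128, C=66, D=128
Pot levels (distinct totals of non-folded players): 53, 66, 128
Layer 1-53: 53 each from A, B, C, D = 53*4 = 212 chips; eligible A, B, C, D
Layer 54-66: 13 each from B, C, D = 13*3 = 39 chips; eligible B, C, D
Layer 67-128: 62 each from B, D = 62*2 = 124 chips; eligible B, D

Pot 1: 212 chips, eligible: A, B, C, D
Pot 2: 39 chips, eligible: B, C, D
Pot 3: 124 chips, eligible: B, D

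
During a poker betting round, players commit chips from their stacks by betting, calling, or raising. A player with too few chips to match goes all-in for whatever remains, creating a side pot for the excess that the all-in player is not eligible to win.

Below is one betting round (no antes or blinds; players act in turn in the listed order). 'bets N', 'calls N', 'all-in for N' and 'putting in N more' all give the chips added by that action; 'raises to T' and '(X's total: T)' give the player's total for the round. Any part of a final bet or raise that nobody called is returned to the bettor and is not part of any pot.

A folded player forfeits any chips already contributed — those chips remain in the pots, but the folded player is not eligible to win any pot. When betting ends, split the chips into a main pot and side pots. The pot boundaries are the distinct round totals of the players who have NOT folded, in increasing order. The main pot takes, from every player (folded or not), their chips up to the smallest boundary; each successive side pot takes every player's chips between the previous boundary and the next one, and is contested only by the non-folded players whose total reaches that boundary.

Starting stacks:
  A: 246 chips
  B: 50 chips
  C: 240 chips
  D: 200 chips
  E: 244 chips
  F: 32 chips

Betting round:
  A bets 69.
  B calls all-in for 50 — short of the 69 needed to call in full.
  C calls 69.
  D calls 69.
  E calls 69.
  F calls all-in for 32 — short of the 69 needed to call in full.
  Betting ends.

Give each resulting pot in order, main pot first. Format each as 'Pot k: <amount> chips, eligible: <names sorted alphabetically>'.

Pot 1: 192 chips, eligible: A, B, C, D, E, F
Pot 2: 90 chips, eligible: A, B, C, D, E
Pot 3: 76 chips, eligible: A, C, D, E

Derivation:
Contributions: A=69, B=50, C=69, D=69, E=69, F=32
Pot levels (distinct totals of non-folded players): 32, 50, 69
Layer 1-32: 32 each from A, B, C, D, E, F = 32*6 = 192 chips; eligible A, B, C, D, E, F
Layer 33-50: 18 each from A, B, C, D, E = 18*5 = 90 chips; eligible A, B, C, D, E
Layer 51-69: 19 each from A, C, D, E = 19*4 = 76 chips; eligible A, C, D, E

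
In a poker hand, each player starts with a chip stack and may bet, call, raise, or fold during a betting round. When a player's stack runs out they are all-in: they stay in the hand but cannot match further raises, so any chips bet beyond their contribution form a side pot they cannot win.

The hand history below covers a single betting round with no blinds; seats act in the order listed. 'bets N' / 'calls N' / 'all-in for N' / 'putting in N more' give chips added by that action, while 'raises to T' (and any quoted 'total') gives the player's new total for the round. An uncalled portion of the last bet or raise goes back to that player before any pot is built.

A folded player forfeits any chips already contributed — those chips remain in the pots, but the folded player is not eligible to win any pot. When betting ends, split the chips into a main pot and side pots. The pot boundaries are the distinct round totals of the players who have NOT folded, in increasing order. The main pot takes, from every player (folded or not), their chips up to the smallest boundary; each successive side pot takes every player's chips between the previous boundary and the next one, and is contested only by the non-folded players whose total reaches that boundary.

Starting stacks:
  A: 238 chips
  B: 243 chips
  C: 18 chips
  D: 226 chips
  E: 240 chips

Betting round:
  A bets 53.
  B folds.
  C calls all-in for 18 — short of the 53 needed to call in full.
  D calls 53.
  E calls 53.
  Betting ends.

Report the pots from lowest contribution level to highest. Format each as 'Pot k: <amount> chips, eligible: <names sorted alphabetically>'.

Pot 1: 72 chips, eligible: A, C, D, E
Pot 2: 105 chips, eligible: A, D, E

Derivation:
Contributions: A=53, C=18, D=53, E=53
Folded: B
Pot levels (distinct totals of non-folded players): 18, 53
Layer 1-18: 18 each from A, C, D, E = 18*4 = 72 chips; eligible A, C, D, E
Layer 19-53: 35 each from A, D, E = 35*3 = 105 chips; eligible A, D, E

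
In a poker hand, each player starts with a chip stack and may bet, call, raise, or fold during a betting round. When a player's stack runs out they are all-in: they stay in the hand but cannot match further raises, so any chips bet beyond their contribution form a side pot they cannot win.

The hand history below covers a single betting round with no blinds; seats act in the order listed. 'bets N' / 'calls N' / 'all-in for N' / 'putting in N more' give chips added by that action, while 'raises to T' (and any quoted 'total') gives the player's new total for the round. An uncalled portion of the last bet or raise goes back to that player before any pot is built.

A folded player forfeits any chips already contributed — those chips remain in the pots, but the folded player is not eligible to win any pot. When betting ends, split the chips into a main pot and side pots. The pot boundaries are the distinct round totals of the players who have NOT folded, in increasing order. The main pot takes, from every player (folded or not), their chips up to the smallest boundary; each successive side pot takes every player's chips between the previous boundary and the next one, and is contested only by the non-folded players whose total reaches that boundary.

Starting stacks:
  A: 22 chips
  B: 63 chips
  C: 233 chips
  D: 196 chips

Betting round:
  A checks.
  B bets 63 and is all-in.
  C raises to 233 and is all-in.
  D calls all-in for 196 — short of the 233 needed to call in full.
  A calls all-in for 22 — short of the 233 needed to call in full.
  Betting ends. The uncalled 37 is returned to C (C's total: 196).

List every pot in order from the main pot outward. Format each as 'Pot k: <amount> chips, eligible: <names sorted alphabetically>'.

Pot 1: 88 chips, eligible: A, B, C, D
Pot 2: 123 chips, eligible: B, C, D
Pot 3: 266 chips, eligible: C, D

Derivation:
Contributions (after 37 returned to C): A=22, B=63, C=196, D=196
Pot levels (distinct totals of non-folded players): 22, 63, 196
Layer 1-22: 22 each from A, B, C, D = 22*4 = 88 chips; eligible A, B, C, D
Layer 23-63: 41 each from B, C, D = 41*3 = 123 chips; eligible B, C, D
Layer 64-196: 133 each from C, D = 133*2 = 266 chips; eligible C, D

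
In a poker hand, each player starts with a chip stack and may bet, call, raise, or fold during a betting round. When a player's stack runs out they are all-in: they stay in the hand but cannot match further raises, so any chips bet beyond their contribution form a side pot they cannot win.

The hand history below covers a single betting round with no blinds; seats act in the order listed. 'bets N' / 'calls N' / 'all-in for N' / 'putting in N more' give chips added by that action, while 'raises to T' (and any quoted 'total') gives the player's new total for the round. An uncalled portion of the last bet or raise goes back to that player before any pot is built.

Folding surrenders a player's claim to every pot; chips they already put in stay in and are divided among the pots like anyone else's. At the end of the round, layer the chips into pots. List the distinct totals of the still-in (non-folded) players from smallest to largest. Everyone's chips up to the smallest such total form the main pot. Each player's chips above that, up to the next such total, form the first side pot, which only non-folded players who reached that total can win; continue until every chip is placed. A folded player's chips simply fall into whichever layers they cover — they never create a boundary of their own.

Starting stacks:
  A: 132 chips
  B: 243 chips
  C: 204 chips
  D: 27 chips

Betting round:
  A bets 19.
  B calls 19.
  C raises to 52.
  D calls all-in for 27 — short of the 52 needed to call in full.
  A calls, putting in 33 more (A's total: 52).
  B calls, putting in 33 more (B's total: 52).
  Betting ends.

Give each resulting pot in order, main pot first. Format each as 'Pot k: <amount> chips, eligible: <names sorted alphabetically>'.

Contributions: A=52, B=52, C=52, D=27
Pot levels (distinct totals of non-folded players): 27, 52
Layer 1-27: 27 each from A, B, C, D = 27*4 = 108 chips; eligible A, B, C, D
Layer 28-52: 25 each from A, B, C = 25*3 = 75 chips; eligible A, B, C

Pot 1: 108 chips, eligible: A, B, C, D
Pot 2: 75 chips, eligible: A, B, C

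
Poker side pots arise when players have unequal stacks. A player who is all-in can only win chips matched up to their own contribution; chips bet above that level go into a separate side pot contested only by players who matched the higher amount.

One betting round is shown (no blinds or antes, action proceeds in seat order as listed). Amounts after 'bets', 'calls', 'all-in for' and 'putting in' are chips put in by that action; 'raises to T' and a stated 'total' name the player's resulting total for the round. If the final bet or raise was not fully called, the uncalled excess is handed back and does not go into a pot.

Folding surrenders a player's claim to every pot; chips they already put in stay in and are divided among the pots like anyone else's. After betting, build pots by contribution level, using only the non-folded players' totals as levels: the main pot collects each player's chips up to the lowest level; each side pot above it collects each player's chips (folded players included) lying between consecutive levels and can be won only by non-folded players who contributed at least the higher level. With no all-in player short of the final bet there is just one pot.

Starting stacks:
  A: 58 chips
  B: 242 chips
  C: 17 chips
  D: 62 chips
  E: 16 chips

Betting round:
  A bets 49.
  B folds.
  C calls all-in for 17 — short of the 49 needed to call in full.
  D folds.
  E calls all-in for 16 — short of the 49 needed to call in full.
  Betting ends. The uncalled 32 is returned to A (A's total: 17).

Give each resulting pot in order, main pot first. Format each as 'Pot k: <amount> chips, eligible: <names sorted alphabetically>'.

Pot 1: 48 chips, eligible: A, C, E
Pot 2: 2 chips, eligible: A, C

Derivation:
Contributions (after 32 returned to A): A=17, C=17, E=16
Folded: B, D
Pot levels (distinct totals of non-folded players): 16, 17
Layer 1-16: 16 each from A, C, E = 16*3 = 48 chips; eligible A, C, E
Layer 17-17: 1 each from A, C = 1*2 = 2 chips; eligible A, C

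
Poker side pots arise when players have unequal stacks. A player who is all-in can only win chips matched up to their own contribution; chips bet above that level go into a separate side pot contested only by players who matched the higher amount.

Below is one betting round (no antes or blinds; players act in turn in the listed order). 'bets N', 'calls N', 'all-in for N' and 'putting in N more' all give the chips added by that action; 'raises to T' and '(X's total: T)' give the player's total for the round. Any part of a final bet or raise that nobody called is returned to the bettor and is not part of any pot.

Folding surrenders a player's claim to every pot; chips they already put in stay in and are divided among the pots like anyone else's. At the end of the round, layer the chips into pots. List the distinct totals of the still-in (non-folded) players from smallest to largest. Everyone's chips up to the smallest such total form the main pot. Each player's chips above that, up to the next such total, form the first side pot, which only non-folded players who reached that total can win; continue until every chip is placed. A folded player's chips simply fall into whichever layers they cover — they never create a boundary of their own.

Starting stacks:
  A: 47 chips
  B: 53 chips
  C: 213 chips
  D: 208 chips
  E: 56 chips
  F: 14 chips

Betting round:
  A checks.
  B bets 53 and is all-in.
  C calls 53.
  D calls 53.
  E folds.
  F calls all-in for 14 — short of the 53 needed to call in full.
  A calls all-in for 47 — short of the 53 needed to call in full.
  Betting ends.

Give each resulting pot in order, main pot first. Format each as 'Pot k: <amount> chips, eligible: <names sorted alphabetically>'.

Pot 1: 70 chips, eligible: A, B, C, D, F
Pot 2: 132 chips, eligible: A, B, C, D
Pot 3: 18 chips, eligible: B, C, D

Derivation:
Contributions: A=47, B=53, C=53, D=53, F=14
Folded: E
Pot levels (distinct totals of non-folded players): 14, 47, 53
Layer 1-14: 14 each from A, B, C, D, F = 14*5 = 70 chips; eligible A, B, C, D, F
Layer 15-47: 33 each from A, B, C, D = 33*4 = 132 chips; eligible A, B, C, D
Layer 48-53: 6 each from B, C, D = 6*3 = 18 chips; eligible B, C, D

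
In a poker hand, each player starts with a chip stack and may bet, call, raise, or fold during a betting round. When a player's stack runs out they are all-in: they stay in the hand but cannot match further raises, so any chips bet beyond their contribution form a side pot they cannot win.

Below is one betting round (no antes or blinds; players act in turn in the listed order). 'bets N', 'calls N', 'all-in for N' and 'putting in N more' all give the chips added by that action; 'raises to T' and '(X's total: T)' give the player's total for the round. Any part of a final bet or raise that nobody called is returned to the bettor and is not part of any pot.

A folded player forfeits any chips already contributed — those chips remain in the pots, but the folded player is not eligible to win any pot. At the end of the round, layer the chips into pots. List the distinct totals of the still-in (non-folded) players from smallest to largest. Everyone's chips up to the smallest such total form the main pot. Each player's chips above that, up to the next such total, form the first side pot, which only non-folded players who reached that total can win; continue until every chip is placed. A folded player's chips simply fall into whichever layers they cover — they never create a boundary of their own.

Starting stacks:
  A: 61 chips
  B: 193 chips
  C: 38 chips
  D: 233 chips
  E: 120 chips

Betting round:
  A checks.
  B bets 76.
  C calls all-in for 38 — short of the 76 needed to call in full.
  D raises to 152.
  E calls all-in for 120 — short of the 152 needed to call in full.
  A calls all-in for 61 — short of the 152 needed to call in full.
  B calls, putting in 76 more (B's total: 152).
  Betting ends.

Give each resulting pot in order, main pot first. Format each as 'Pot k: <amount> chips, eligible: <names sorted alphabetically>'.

Contributions: A=61, B=152, C=38, D=152, E=120
Pot levels (distinct totals of non-folded players): 38, 61, 120, 152
Layer 1-38: 38 each from A, B, C, D, E = 38*5 = 190 chips; eligible A, B, C, D, E
Layer 39-61: 23 each from A, B, D, E = 23*4 = 92 chips; eligible A, B, D, E
Layer 62-120: 59 each from B, D, E = 59*3 = 177 chips; eligible B, D, E
Layer 121-152: 32 each from B, D = 32*2 = 64 chips; eligible B, D

Pot 1: 190 chips, eligible: A, B, C, D, E
Pot 2: 92 chips, eligible: A, B, D, E
Pot 3: 177 chips, eligible: B, D, E
Pot 4: 64 chips, eligible: B, D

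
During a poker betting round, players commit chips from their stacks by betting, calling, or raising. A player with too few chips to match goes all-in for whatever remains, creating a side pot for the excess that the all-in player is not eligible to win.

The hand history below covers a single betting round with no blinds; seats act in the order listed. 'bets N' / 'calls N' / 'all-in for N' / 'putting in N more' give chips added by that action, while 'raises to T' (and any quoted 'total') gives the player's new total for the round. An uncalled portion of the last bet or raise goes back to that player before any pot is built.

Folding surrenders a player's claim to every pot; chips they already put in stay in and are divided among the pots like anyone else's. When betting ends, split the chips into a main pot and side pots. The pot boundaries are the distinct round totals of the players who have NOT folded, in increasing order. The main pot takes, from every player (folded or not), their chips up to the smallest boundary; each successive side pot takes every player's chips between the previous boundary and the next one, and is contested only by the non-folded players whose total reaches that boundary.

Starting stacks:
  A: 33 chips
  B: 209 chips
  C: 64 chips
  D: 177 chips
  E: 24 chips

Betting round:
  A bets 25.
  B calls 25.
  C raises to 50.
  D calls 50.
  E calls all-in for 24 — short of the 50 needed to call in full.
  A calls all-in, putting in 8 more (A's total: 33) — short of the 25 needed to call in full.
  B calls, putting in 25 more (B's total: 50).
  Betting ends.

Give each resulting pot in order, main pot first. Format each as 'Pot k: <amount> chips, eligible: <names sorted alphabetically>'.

Contributions: A=33, B=50, C=50, D=50, E=24
Pot levels (distinct totals of non-folded players): 24, 33, 50
Layer 1-24: 24 each from A, B, C, D, E = 24*5 = 120 chips; eligible A, B, C, D, E
Layer 25-33: 9 each from A, B, C, D = 9*4 = 36 chips; eligible A, B, C, D
Layer 34-50: 17 each from B, C, D = 17*3 = 51 chips; eligible B, C, D

Pot 1: 120 chips, eligible: A, B, C, D, E
Pot 2: 36 chips, eligible: A, B, C, D
Pot 3: 51 chips, eligible: B, C, D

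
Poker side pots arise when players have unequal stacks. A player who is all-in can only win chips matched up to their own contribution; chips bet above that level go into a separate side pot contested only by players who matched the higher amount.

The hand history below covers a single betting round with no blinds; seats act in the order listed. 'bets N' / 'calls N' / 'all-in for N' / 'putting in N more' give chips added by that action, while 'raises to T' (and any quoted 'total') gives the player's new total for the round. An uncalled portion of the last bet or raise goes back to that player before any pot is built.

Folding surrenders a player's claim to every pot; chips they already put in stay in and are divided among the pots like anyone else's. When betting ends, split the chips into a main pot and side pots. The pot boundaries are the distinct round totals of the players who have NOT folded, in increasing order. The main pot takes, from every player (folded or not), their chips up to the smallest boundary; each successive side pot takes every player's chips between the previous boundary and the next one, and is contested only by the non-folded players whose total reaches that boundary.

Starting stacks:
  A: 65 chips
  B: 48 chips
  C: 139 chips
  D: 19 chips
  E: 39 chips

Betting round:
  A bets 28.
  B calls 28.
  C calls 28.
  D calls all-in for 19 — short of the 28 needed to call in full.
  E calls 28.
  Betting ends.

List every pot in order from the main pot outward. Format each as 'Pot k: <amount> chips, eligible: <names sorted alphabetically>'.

Contributions: A=28, B=28, C=28, D=19, E=28
Pot levels (distinct totals of non-folded players): 19, 28
Layer 1-19: 19 each from A, B, C, D, E = 19*5 = 95 chips; eligible A, B, C, D, E
Layer 20-28: 9 each from A, B, C, E = 9*4 = 36 chips; eligible A, B, C, E

Pot 1: 95 chips, eligible: A, B, C, D, E
Pot 2: 36 chips, eligible: A, B, C, E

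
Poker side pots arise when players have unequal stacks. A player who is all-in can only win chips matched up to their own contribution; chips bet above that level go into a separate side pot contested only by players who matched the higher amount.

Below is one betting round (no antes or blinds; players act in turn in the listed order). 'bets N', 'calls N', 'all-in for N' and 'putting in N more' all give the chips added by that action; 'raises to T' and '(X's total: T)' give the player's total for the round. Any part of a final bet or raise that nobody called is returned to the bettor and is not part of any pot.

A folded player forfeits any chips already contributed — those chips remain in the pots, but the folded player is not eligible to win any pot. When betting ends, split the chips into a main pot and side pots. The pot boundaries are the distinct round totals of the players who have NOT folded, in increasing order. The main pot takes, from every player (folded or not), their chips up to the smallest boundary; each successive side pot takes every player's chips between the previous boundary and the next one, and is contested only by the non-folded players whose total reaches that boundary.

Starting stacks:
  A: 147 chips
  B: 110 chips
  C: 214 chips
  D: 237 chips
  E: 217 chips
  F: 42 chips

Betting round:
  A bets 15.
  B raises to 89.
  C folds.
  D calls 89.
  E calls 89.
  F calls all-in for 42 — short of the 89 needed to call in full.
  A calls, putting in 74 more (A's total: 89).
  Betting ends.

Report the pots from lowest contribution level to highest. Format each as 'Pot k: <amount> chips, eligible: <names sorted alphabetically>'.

Contributions: A=89, B=89, D=89, E=89, F=42
Folded: C
Pot levels (distinct totals of non-folded players): 42, 89
Layer 1-42: 42 each from A, B, D, E, F = 42*5 = 210 chips; eligible A, B, D, E, F
Layer 43-89: 47 each from A, B, D, E = 47*4 = 188 chips; eligible A, B, D, E

Pot 1: 210 chips, eligible: A, B, D, E, F
Pot 2: 188 chips, eligible: A, B, D, E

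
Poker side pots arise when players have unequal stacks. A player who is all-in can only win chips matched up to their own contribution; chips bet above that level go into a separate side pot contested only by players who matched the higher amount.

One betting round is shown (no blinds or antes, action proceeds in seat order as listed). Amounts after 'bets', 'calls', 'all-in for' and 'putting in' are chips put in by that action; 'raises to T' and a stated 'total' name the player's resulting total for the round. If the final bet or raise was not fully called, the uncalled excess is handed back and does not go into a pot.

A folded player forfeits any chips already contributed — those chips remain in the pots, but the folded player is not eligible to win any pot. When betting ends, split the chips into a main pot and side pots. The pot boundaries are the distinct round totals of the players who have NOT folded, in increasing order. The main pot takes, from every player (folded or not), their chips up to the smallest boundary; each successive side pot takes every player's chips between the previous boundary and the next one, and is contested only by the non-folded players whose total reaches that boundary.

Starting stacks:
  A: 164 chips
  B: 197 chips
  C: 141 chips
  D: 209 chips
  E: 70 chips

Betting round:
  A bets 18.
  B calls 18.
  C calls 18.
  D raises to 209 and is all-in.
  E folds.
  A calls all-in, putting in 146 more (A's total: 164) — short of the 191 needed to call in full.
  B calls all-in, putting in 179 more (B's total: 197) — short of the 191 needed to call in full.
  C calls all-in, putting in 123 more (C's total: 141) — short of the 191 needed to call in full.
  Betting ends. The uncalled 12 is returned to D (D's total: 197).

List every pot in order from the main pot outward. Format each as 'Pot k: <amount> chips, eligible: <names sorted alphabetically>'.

Pot 1: 564 chips, eligible: A, B, C, D
Pot 2: 69 chips, eligible: A, B, D
Pot 3: 66 chips, eligible: B, D

Derivation:
Contributions (after 12 returned to D): A=164, B=197, C=141, D=197
Folded: E
Pot levels (distinct totals of non-folded players): 141, 164, 197
Layer 1-141: 141 each from A, B, C, D = 141*4 = 564 chips; eligible A, B, C, D
Layer 142-164: 23 each from A, B, D = 23*3 = 69 chips; eligible A, B, D
Layer 165-197: 33 each from B, D = 33*2 = 66 chips; eligible B, D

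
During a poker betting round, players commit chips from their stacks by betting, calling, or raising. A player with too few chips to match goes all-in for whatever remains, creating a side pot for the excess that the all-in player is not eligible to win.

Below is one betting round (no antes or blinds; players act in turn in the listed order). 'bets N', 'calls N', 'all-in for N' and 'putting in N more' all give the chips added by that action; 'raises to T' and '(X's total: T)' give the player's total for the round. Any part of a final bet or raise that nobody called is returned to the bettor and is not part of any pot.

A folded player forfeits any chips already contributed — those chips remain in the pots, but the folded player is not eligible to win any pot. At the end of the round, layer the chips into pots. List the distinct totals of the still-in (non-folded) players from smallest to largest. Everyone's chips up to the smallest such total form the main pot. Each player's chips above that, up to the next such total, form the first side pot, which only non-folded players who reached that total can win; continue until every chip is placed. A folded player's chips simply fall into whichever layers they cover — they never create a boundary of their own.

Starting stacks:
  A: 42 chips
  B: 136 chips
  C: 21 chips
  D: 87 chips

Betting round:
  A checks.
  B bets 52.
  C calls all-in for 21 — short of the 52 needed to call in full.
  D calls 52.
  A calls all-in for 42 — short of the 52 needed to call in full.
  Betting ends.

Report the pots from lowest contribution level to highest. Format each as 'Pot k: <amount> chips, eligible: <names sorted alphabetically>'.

Pot 1: 84 chips, eligible: A, B, C, D
Pot 2: 63 chips, eligible: A, B, D
Pot 3: 20 chips, eligible: B, D

Derivation:
Contributions: A=42, B=52, C=21, D=52
Pot levels (distinct totals of non-folded players): 21, 42, 52
Layer 1-21: 21 each from A, B, C, D = 21*4 = 84 chips; eligible A, B, C, D
Layer 22-42: 21 each from A, B, D = 21*3 = 63 chips; eligible A, B, D
Layer 43-52: 10 each from B, D = 10*2 = 20 chips; eligible B, D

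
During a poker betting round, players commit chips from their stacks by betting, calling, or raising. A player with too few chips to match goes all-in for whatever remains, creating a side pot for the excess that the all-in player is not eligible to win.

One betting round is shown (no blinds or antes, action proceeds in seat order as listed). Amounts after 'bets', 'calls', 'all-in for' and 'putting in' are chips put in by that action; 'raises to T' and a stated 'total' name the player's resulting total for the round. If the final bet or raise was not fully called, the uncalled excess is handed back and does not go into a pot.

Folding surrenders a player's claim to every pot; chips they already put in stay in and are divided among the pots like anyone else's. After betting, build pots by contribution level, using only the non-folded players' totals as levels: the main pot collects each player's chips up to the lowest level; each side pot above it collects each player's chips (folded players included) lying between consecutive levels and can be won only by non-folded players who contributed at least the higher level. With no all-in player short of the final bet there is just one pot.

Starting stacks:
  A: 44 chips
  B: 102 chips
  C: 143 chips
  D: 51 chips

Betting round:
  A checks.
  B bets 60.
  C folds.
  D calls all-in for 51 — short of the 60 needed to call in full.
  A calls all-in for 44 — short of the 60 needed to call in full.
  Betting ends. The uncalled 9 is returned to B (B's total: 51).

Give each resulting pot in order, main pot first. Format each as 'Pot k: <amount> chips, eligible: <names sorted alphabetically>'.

Pot 1: 132 chips, eligible: A, B, D
Pot 2: 14 chips, eligible: B, D

Derivation:
Contributions (after 9 returned to B): A=44, B=51, D=51
Folded: C
Pot levels (distinct totals of non-folded players): 44, 51
Layer 1-44: 44 each from A, B, D = 44*3 = 132 chips; eligible A, B, D
Layer 45-51: 7 each from B, D = 7*2 = 14 chips; eligible B, D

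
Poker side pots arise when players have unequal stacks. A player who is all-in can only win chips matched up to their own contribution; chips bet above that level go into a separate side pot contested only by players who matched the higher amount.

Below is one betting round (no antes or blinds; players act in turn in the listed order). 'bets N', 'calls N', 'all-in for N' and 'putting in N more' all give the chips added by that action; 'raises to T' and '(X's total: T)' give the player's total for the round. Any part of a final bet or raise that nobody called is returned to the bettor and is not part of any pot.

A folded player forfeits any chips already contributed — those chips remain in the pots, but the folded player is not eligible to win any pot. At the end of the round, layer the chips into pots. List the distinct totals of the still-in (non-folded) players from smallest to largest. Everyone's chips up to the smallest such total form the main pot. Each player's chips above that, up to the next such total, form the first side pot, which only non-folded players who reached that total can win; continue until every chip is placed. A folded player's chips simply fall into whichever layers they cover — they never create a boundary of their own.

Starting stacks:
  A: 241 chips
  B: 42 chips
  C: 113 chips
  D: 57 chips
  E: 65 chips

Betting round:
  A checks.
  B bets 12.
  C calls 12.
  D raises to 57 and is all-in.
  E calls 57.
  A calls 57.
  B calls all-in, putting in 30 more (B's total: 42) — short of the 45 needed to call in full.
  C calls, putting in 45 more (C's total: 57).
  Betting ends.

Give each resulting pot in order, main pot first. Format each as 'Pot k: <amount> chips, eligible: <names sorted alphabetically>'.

Pot 1: 210 chips, eligible: A, B, C, D, E
Pot 2: 60 chips, eligible: A, C, D, E

Derivation:
Contributions: A=57, B=42, C=57, D=57, E=57
Pot levels (distinct totals of non-folded players): 42, 57
Layer 1-42: 42 each from A, B, C, D, E = 42*5 = 210 chips; eligible A, B, C, D, E
Layer 43-57: 15 each from A, C, D, E = 15*4 = 60 chips; eligible A, C, D, E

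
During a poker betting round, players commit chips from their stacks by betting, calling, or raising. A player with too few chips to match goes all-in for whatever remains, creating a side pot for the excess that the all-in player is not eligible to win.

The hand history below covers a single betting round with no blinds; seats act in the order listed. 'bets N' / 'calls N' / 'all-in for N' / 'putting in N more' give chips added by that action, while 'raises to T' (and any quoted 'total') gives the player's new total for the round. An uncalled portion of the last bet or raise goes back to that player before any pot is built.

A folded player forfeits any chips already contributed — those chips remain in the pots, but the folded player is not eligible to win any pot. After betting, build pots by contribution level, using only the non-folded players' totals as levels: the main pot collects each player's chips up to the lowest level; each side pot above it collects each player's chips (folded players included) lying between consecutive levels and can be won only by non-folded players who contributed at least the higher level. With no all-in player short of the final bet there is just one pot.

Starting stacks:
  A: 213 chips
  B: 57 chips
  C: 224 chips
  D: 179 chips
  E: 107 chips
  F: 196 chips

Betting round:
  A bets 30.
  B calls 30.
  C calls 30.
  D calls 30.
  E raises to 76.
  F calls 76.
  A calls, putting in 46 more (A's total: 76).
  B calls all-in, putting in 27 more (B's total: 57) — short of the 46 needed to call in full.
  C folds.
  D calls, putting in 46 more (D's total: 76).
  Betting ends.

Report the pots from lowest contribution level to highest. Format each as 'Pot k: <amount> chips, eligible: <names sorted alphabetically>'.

Contributions: A=76, B=57, C=30, D=76, E=76, F=76
Folded: C
Pot levels (distinct totals of non-folded players): 57, 76
Layer 1-57: A 57 + B 57 + C 30 + D 57 + E 57 + F 57 = 315 chips; eligible A, B, D, E, F
Layer 58-76: 19 each from A, D, E, F = 19*4 = 76 chips; eligible A, D, E, F

Pot 1: 315 chips, eligible: A, B, D, E, F
Pot 2: 76 chips, eligible: A, D, E, F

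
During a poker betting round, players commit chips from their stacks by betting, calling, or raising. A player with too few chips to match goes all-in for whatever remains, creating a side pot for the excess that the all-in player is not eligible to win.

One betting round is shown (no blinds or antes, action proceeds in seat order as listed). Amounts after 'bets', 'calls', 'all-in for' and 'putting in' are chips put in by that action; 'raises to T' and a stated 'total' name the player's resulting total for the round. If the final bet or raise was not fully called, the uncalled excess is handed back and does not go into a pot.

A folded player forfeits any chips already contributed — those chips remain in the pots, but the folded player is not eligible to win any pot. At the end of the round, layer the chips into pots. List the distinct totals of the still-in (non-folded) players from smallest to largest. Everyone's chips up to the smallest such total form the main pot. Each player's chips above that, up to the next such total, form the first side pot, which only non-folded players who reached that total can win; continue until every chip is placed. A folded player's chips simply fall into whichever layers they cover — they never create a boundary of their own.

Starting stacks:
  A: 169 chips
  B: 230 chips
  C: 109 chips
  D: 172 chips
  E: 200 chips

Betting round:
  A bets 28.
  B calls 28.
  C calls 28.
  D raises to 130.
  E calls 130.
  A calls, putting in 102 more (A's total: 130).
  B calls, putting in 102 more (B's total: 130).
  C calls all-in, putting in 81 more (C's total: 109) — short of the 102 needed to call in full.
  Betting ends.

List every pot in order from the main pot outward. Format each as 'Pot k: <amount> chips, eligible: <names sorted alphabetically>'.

Contributions: A=130, B=130, C=109, D=130, E=130
Pot levels (distinct totals of non-folded players): 109, 130
Layer 1-109: 109 each from A, B, C, D, E = 109*5 = 545 chips; eligible A, B, C, D, E
Layer 110-130: 21 each from A, B, D, E = 21*4 = 84 chips; eligible A, B, D, E

Pot 1: 545 chips, eligible: A, B, C, D, E
Pot 2: 84 chips, eligible: A, B, D, E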